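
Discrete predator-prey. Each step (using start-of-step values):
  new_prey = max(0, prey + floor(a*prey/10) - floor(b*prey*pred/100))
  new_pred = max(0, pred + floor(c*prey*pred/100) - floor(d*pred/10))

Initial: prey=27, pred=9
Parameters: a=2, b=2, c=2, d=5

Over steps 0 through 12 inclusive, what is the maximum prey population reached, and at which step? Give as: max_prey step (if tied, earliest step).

Answer: 28 1

Derivation:
Step 1: prey: 27+5-4=28; pred: 9+4-4=9
Step 2: prey: 28+5-5=28; pred: 9+5-4=10
Step 3: prey: 28+5-5=28; pred: 10+5-5=10
Step 4: prey: 28+5-5=28; pred: 10+5-5=10
Step 5: prey: 28+5-5=28; pred: 10+5-5=10
Step 6: prey: 28+5-5=28; pred: 10+5-5=10
Step 7: prey: 28+5-5=28; pred: 10+5-5=10
Step 8: prey: 28+5-5=28; pred: 10+5-5=10
Step 9: prey: 28+5-5=28; pred: 10+5-5=10
Step 10: prey: 28+5-5=28; pred: 10+5-5=10
Step 11: prey: 28+5-5=28; pred: 10+5-5=10
Step 12: prey: 28+5-5=28; pred: 10+5-5=10
Max prey = 28 at step 1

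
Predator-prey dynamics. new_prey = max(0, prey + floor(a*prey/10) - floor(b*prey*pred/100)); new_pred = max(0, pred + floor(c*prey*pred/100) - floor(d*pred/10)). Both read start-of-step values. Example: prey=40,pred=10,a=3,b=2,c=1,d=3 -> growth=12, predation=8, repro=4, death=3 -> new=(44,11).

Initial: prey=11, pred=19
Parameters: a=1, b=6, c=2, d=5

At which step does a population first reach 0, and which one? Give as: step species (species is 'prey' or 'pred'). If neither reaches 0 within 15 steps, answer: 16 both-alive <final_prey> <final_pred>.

Answer: 1 prey

Derivation:
Step 1: prey: 11+1-12=0; pred: 19+4-9=14
First extinction: prey at step 1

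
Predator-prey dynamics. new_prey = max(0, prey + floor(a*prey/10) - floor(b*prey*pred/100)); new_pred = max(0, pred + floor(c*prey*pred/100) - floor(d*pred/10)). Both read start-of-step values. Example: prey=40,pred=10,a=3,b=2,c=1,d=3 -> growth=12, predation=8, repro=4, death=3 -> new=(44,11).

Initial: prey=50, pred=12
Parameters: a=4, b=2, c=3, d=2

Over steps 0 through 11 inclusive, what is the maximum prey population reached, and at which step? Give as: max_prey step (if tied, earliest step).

Step 1: prey: 50+20-12=58; pred: 12+18-2=28
Step 2: prey: 58+23-32=49; pred: 28+48-5=71
Step 3: prey: 49+19-69=0; pred: 71+104-14=161
Step 4: prey: 0+0-0=0; pred: 161+0-32=129
Step 5: prey: 0+0-0=0; pred: 129+0-25=104
Step 6: prey: 0+0-0=0; pred: 104+0-20=84
Step 7: prey: 0+0-0=0; pred: 84+0-16=68
Step 8: prey: 0+0-0=0; pred: 68+0-13=55
Step 9: prey: 0+0-0=0; pred: 55+0-11=44
Step 10: prey: 0+0-0=0; pred: 44+0-8=36
Step 11: prey: 0+0-0=0; pred: 36+0-7=29
Max prey = 58 at step 1

Answer: 58 1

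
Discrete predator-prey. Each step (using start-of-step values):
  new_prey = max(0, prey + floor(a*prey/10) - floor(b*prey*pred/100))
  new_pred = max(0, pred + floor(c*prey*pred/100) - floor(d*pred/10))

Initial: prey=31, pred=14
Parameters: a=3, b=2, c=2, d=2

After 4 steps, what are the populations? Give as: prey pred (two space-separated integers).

Step 1: prey: 31+9-8=32; pred: 14+8-2=20
Step 2: prey: 32+9-12=29; pred: 20+12-4=28
Step 3: prey: 29+8-16=21; pred: 28+16-5=39
Step 4: prey: 21+6-16=11; pred: 39+16-7=48

Answer: 11 48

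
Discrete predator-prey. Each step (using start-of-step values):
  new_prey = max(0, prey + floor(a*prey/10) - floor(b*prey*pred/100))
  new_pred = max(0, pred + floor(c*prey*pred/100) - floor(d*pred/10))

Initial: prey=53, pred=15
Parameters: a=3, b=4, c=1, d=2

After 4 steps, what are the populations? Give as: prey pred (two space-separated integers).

Answer: 3 20

Derivation:
Step 1: prey: 53+15-31=37; pred: 15+7-3=19
Step 2: prey: 37+11-28=20; pred: 19+7-3=23
Step 3: prey: 20+6-18=8; pred: 23+4-4=23
Step 4: prey: 8+2-7=3; pred: 23+1-4=20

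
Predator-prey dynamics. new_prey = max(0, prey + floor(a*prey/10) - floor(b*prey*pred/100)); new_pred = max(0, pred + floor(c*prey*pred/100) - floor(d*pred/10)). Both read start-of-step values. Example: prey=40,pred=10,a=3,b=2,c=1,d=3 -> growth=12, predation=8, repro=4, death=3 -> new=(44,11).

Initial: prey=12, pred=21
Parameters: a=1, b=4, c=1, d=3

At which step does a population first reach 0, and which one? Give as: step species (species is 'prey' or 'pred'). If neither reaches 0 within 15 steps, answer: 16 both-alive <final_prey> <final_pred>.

Answer: 16 both-alive 1 3

Derivation:
Step 1: prey: 12+1-10=3; pred: 21+2-6=17
Step 2: prey: 3+0-2=1; pred: 17+0-5=12
Step 3: prey: 1+0-0=1; pred: 12+0-3=9
Step 4: prey: 1+0-0=1; pred: 9+0-2=7
Step 5: prey: 1+0-0=1; pred: 7+0-2=5
Step 6: prey: 1+0-0=1; pred: 5+0-1=4
Step 7: prey: 1+0-0=1; pred: 4+0-1=3
Step 8: prey: 1+0-0=1; pred: 3+0-0=3
Steps 9-15: state stable at prey=1, pred=3 (no change)
No extinction within 15 steps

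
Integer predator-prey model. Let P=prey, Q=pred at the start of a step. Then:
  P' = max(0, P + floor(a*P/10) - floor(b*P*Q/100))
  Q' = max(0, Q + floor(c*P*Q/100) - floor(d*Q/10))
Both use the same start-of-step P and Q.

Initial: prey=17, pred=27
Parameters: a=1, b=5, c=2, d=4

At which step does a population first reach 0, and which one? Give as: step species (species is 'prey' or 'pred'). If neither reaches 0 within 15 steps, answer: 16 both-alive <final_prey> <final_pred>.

Answer: 1 prey

Derivation:
Step 1: prey: 17+1-22=0; pred: 27+9-10=26
First extinction: prey at step 1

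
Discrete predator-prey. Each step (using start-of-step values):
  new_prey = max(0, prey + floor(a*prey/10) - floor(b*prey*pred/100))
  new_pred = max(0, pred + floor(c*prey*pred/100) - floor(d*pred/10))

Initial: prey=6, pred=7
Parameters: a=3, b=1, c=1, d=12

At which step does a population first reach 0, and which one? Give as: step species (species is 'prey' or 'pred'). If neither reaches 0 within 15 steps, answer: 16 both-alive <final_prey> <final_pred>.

Step 1: prey: 6+1-0=7; pred: 7+0-8=0
First extinction: pred at step 1

Answer: 1 pred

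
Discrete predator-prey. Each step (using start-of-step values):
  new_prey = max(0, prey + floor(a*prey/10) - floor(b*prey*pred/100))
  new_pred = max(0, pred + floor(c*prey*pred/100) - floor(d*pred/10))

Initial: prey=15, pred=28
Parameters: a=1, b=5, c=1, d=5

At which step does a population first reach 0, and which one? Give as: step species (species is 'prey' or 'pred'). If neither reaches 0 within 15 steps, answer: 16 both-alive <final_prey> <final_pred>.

Step 1: prey: 15+1-21=0; pred: 28+4-14=18
First extinction: prey at step 1

Answer: 1 prey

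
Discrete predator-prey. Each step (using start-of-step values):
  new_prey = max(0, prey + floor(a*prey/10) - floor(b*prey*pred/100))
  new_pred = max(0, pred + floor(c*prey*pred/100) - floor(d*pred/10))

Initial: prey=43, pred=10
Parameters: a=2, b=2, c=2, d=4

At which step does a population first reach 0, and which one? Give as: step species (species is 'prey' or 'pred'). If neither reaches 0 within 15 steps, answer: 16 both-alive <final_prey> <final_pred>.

Answer: 16 both-alive 2 2

Derivation:
Step 1: prey: 43+8-8=43; pred: 10+8-4=14
Step 2: prey: 43+8-12=39; pred: 14+12-5=21
Step 3: prey: 39+7-16=30; pred: 21+16-8=29
Step 4: prey: 30+6-17=19; pred: 29+17-11=35
Step 5: prey: 19+3-13=9; pred: 35+13-14=34
Step 6: prey: 9+1-6=4; pred: 34+6-13=27
Step 7: prey: 4+0-2=2; pred: 27+2-10=19
Step 8: prey: 2+0-0=2; pred: 19+0-7=12
Step 9: prey: 2+0-0=2; pred: 12+0-4=8
Step 10: prey: 2+0-0=2; pred: 8+0-3=5
Step 11: prey: 2+0-0=2; pred: 5+0-2=3
Step 12: prey: 2+0-0=2; pred: 3+0-1=2
Step 13: prey: 2+0-0=2; pred: 2+0-0=2
Steps 14-15: state stable at prey=2, pred=2 (no change)
No extinction within 15 steps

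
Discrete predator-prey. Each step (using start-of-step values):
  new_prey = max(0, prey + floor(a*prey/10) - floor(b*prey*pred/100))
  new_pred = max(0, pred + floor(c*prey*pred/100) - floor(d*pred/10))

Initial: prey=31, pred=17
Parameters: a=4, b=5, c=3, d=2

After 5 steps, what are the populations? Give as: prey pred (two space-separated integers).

Step 1: prey: 31+12-26=17; pred: 17+15-3=29
Step 2: prey: 17+6-24=0; pred: 29+14-5=38
Step 3: prey: 0+0-0=0; pred: 38+0-7=31
Step 4: prey: 0+0-0=0; pred: 31+0-6=25
Step 5: prey: 0+0-0=0; pred: 25+0-5=20

Answer: 0 20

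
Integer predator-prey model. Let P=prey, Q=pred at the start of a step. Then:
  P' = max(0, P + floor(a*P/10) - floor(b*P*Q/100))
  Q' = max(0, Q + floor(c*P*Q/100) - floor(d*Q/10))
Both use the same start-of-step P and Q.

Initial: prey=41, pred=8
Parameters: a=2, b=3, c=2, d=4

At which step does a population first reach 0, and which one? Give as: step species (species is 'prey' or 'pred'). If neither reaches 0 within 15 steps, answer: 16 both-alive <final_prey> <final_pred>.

Step 1: prey: 41+8-9=40; pred: 8+6-3=11
Step 2: prey: 40+8-13=35; pred: 11+8-4=15
Step 3: prey: 35+7-15=27; pred: 15+10-6=19
Step 4: prey: 27+5-15=17; pred: 19+10-7=22
Step 5: prey: 17+3-11=9; pred: 22+7-8=21
Step 6: prey: 9+1-5=5; pred: 21+3-8=16
Step 7: prey: 5+1-2=4; pred: 16+1-6=11
Step 8: prey: 4+0-1=3; pred: 11+0-4=7
Step 9: prey: 3+0-0=3; pred: 7+0-2=5
Step 10: prey: 3+0-0=3; pred: 5+0-2=3
Step 11: prey: 3+0-0=3; pred: 3+0-1=2
Step 12: prey: 3+0-0=3; pred: 2+0-0=2
Steps 13-15: state stable at prey=3, pred=2 (no change)
No extinction within 15 steps

Answer: 16 both-alive 3 2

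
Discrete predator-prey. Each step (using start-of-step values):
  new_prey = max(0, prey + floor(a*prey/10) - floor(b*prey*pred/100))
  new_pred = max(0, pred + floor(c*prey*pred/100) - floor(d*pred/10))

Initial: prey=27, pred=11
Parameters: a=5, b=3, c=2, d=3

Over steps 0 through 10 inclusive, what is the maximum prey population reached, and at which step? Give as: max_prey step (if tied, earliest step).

Step 1: prey: 27+13-8=32; pred: 11+5-3=13
Step 2: prey: 32+16-12=36; pred: 13+8-3=18
Step 3: prey: 36+18-19=35; pred: 18+12-5=25
Step 4: prey: 35+17-26=26; pred: 25+17-7=35
Step 5: prey: 26+13-27=12; pred: 35+18-10=43
Step 6: prey: 12+6-15=3; pred: 43+10-12=41
Step 7: prey: 3+1-3=1; pred: 41+2-12=31
Step 8: prey: 1+0-0=1; pred: 31+0-9=22
Step 9: prey: 1+0-0=1; pred: 22+0-6=16
Step 10: prey: 1+0-0=1; pred: 16+0-4=12
Max prey = 36 at step 2

Answer: 36 2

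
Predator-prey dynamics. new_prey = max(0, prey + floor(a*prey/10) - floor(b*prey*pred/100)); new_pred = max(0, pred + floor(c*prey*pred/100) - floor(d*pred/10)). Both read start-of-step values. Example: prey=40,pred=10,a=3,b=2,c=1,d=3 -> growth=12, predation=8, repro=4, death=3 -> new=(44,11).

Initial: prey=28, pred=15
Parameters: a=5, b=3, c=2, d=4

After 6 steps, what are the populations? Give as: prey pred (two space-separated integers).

Step 1: prey: 28+14-12=30; pred: 15+8-6=17
Step 2: prey: 30+15-15=30; pred: 17+10-6=21
Step 3: prey: 30+15-18=27; pred: 21+12-8=25
Step 4: prey: 27+13-20=20; pred: 25+13-10=28
Step 5: prey: 20+10-16=14; pred: 28+11-11=28
Step 6: prey: 14+7-11=10; pred: 28+7-11=24

Answer: 10 24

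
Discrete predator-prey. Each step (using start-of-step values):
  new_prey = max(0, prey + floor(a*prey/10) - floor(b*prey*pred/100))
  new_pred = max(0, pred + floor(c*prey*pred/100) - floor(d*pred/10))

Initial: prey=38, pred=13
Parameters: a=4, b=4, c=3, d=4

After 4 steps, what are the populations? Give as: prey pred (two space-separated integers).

Step 1: prey: 38+15-19=34; pred: 13+14-5=22
Step 2: prey: 34+13-29=18; pred: 22+22-8=36
Step 3: prey: 18+7-25=0; pred: 36+19-14=41
Step 4: prey: 0+0-0=0; pred: 41+0-16=25

Answer: 0 25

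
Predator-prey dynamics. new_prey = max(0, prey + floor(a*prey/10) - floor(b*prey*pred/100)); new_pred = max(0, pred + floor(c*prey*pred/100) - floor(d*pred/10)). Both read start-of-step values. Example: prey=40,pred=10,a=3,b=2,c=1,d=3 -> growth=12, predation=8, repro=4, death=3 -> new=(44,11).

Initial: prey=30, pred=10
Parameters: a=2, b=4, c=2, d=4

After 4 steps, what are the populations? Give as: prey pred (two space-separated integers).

Step 1: prey: 30+6-12=24; pred: 10+6-4=12
Step 2: prey: 24+4-11=17; pred: 12+5-4=13
Step 3: prey: 17+3-8=12; pred: 13+4-5=12
Step 4: prey: 12+2-5=9; pred: 12+2-4=10

Answer: 9 10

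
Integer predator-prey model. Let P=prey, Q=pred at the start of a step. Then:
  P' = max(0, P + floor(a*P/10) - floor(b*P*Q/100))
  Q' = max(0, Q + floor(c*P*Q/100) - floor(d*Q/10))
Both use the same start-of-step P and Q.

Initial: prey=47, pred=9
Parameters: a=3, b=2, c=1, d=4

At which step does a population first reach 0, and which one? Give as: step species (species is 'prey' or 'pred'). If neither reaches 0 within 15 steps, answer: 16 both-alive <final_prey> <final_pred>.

Step 1: prey: 47+14-8=53; pred: 9+4-3=10
Step 2: prey: 53+15-10=58; pred: 10+5-4=11
Step 3: prey: 58+17-12=63; pred: 11+6-4=13
Step 4: prey: 63+18-16=65; pred: 13+8-5=16
Step 5: prey: 65+19-20=64; pred: 16+10-6=20
Step 6: prey: 64+19-25=58; pred: 20+12-8=24
Step 7: prey: 58+17-27=48; pred: 24+13-9=28
Step 8: prey: 48+14-26=36; pred: 28+13-11=30
Step 9: prey: 36+10-21=25; pred: 30+10-12=28
Step 10: prey: 25+7-14=18; pred: 28+7-11=24
Step 11: prey: 18+5-8=15; pred: 24+4-9=19
Step 12: prey: 15+4-5=14; pred: 19+2-7=14
Step 13: prey: 14+4-3=15; pred: 14+1-5=10
Step 14: prey: 15+4-3=16; pred: 10+1-4=7
Step 15: prey: 16+4-2=18; pred: 7+1-2=6
No extinction within 15 steps

Answer: 16 both-alive 18 6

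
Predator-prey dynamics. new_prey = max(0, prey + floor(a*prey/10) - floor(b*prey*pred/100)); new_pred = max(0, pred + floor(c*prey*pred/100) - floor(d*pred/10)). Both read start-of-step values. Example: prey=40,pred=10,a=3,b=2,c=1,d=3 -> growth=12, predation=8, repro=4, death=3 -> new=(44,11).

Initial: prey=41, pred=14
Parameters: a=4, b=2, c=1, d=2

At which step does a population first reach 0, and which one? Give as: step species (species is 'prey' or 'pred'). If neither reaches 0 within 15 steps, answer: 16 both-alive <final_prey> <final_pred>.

Answer: 16 both-alive 1 10

Derivation:
Step 1: prey: 41+16-11=46; pred: 14+5-2=17
Step 2: prey: 46+18-15=49; pred: 17+7-3=21
Step 3: prey: 49+19-20=48; pred: 21+10-4=27
Step 4: prey: 48+19-25=42; pred: 27+12-5=34
Step 5: prey: 42+16-28=30; pred: 34+14-6=42
Step 6: prey: 30+12-25=17; pred: 42+12-8=46
Step 7: prey: 17+6-15=8; pred: 46+7-9=44
Step 8: prey: 8+3-7=4; pred: 44+3-8=39
Step 9: prey: 4+1-3=2; pred: 39+1-7=33
Step 10: prey: 2+0-1=1; pred: 33+0-6=27
Step 11: prey: 1+0-0=1; pred: 27+0-5=22
Step 12: prey: 1+0-0=1; pred: 22+0-4=18
Step 13: prey: 1+0-0=1; pred: 18+0-3=15
Step 14: prey: 1+0-0=1; pred: 15+0-3=12
Step 15: prey: 1+0-0=1; pred: 12+0-2=10
No extinction within 15 steps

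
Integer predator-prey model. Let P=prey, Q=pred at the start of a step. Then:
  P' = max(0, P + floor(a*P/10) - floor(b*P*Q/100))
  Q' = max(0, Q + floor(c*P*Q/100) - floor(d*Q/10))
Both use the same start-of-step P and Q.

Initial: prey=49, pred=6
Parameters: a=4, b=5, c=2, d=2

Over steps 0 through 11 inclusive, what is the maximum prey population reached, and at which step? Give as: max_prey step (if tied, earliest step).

Answer: 54 1

Derivation:
Step 1: prey: 49+19-14=54; pred: 6+5-1=10
Step 2: prey: 54+21-27=48; pred: 10+10-2=18
Step 3: prey: 48+19-43=24; pred: 18+17-3=32
Step 4: prey: 24+9-38=0; pred: 32+15-6=41
Step 5: prey: 0+0-0=0; pred: 41+0-8=33
Step 6: prey: 0+0-0=0; pred: 33+0-6=27
Step 7: prey: 0+0-0=0; pred: 27+0-5=22
Step 8: prey: 0+0-0=0; pred: 22+0-4=18
Step 9: prey: 0+0-0=0; pred: 18+0-3=15
Step 10: prey: 0+0-0=0; pred: 15+0-3=12
Step 11: prey: 0+0-0=0; pred: 12+0-2=10
Max prey = 54 at step 1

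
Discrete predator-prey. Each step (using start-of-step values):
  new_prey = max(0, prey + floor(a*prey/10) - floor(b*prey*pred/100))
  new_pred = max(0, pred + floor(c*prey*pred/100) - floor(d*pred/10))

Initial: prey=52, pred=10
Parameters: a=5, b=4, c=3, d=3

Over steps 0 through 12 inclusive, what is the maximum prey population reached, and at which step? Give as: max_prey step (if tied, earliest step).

Answer: 58 1

Derivation:
Step 1: prey: 52+26-20=58; pred: 10+15-3=22
Step 2: prey: 58+29-51=36; pred: 22+38-6=54
Step 3: prey: 36+18-77=0; pred: 54+58-16=96
Step 4: prey: 0+0-0=0; pred: 96+0-28=68
Step 5: prey: 0+0-0=0; pred: 68+0-20=48
Step 6: prey: 0+0-0=0; pred: 48+0-14=34
Step 7: prey: 0+0-0=0; pred: 34+0-10=24
Step 8: prey: 0+0-0=0; pred: 24+0-7=17
Step 9: prey: 0+0-0=0; pred: 17+0-5=12
Step 10: prey: 0+0-0=0; pred: 12+0-3=9
Step 11: prey: 0+0-0=0; pred: 9+0-2=7
Step 12: prey: 0+0-0=0; pred: 7+0-2=5
Max prey = 58 at step 1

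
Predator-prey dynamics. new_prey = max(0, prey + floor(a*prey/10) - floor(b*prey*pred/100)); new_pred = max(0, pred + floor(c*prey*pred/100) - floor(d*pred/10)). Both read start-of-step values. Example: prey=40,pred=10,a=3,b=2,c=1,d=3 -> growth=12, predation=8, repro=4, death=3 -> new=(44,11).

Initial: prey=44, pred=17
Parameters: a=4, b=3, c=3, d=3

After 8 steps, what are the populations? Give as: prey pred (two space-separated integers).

Answer: 0 14

Derivation:
Step 1: prey: 44+17-22=39; pred: 17+22-5=34
Step 2: prey: 39+15-39=15; pred: 34+39-10=63
Step 3: prey: 15+6-28=0; pred: 63+28-18=73
Step 4: prey: 0+0-0=0; pred: 73+0-21=52
Step 5: prey: 0+0-0=0; pred: 52+0-15=37
Step 6: prey: 0+0-0=0; pred: 37+0-11=26
Step 7: prey: 0+0-0=0; pred: 26+0-7=19
Step 8: prey: 0+0-0=0; pred: 19+0-5=14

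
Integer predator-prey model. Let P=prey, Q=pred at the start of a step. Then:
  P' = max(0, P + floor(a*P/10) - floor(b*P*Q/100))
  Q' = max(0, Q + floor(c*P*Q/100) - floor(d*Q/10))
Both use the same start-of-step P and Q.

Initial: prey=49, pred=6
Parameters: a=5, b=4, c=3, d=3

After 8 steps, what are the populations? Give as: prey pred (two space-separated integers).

Step 1: prey: 49+24-11=62; pred: 6+8-1=13
Step 2: prey: 62+31-32=61; pred: 13+24-3=34
Step 3: prey: 61+30-82=9; pred: 34+62-10=86
Step 4: prey: 9+4-30=0; pred: 86+23-25=84
Step 5: prey: 0+0-0=0; pred: 84+0-25=59
Step 6: prey: 0+0-0=0; pred: 59+0-17=42
Step 7: prey: 0+0-0=0; pred: 42+0-12=30
Step 8: prey: 0+0-0=0; pred: 30+0-9=21

Answer: 0 21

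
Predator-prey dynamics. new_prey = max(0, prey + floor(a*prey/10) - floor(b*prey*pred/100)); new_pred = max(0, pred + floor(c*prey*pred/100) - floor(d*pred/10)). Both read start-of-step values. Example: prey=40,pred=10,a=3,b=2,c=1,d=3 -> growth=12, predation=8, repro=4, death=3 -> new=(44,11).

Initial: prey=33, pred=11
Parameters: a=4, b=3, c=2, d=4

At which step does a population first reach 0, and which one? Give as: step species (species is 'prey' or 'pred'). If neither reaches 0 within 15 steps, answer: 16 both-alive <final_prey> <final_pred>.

Answer: 16 both-alive 16 2

Derivation:
Step 1: prey: 33+13-10=36; pred: 11+7-4=14
Step 2: prey: 36+14-15=35; pred: 14+10-5=19
Step 3: prey: 35+14-19=30; pred: 19+13-7=25
Step 4: prey: 30+12-22=20; pred: 25+15-10=30
Step 5: prey: 20+8-18=10; pred: 30+12-12=30
Step 6: prey: 10+4-9=5; pred: 30+6-12=24
Step 7: prey: 5+2-3=4; pred: 24+2-9=17
Step 8: prey: 4+1-2=3; pred: 17+1-6=12
Step 9: prey: 3+1-1=3; pred: 12+0-4=8
Step 10: prey: 3+1-0=4; pred: 8+0-3=5
Step 11: prey: 4+1-0=5; pred: 5+0-2=3
Step 12: prey: 5+2-0=7; pred: 3+0-1=2
Step 13: prey: 7+2-0=9; pred: 2+0-0=2
Step 14: prey: 9+3-0=12; pred: 2+0-0=2
Step 15: prey: 12+4-0=16; pred: 2+0-0=2
No extinction within 15 steps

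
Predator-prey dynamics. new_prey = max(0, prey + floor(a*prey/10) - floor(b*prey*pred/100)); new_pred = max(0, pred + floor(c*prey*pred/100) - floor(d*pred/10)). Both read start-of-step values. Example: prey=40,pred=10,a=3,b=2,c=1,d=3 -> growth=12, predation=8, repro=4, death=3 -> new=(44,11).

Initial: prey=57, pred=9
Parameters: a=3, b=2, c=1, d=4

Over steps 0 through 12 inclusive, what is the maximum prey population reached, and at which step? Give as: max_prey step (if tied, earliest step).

Step 1: prey: 57+17-10=64; pred: 9+5-3=11
Step 2: prey: 64+19-14=69; pred: 11+7-4=14
Step 3: prey: 69+20-19=70; pred: 14+9-5=18
Step 4: prey: 70+21-25=66; pred: 18+12-7=23
Step 5: prey: 66+19-30=55; pred: 23+15-9=29
Step 6: prey: 55+16-31=40; pred: 29+15-11=33
Step 7: prey: 40+12-26=26; pred: 33+13-13=33
Step 8: prey: 26+7-17=16; pred: 33+8-13=28
Step 9: prey: 16+4-8=12; pred: 28+4-11=21
Step 10: prey: 12+3-5=10; pred: 21+2-8=15
Step 11: prey: 10+3-3=10; pred: 15+1-6=10
Step 12: prey: 10+3-2=11; pred: 10+1-4=7
Max prey = 70 at step 3

Answer: 70 3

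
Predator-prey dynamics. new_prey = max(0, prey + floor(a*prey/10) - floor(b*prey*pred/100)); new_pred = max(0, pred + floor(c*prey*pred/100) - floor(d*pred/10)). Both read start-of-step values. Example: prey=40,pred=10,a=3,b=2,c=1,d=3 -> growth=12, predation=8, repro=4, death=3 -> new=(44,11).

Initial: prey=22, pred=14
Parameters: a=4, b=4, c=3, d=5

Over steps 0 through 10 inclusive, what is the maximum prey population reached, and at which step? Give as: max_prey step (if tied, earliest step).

Answer: 26 10

Derivation:
Step 1: prey: 22+8-12=18; pred: 14+9-7=16
Step 2: prey: 18+7-11=14; pred: 16+8-8=16
Step 3: prey: 14+5-8=11; pred: 16+6-8=14
Step 4: prey: 11+4-6=9; pred: 14+4-7=11
Step 5: prey: 9+3-3=9; pred: 11+2-5=8
Step 6: prey: 9+3-2=10; pred: 8+2-4=6
Step 7: prey: 10+4-2=12; pred: 6+1-3=4
Step 8: prey: 12+4-1=15; pred: 4+1-2=3
Step 9: prey: 15+6-1=20; pred: 3+1-1=3
Step 10: prey: 20+8-2=26; pred: 3+1-1=3
Max prey = 26 at step 10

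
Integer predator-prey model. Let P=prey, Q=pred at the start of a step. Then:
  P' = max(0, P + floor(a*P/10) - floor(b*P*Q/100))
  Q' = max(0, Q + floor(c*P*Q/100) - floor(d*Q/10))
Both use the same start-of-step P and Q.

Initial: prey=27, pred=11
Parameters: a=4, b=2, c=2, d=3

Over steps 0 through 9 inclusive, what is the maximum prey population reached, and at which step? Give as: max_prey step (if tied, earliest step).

Step 1: prey: 27+10-5=32; pred: 11+5-3=13
Step 2: prey: 32+12-8=36; pred: 13+8-3=18
Step 3: prey: 36+14-12=38; pred: 18+12-5=25
Step 4: prey: 38+15-19=34; pred: 25+19-7=37
Step 5: prey: 34+13-25=22; pred: 37+25-11=51
Step 6: prey: 22+8-22=8; pred: 51+22-15=58
Step 7: prey: 8+3-9=2; pred: 58+9-17=50
Step 8: prey: 2+0-2=0; pred: 50+2-15=37
Step 9: prey: 0+0-0=0; pred: 37+0-11=26
Max prey = 38 at step 3

Answer: 38 3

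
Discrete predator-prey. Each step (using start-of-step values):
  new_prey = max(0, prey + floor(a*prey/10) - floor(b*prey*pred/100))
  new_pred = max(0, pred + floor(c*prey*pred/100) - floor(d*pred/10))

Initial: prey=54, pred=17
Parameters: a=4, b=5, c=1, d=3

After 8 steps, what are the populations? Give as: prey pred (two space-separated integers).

Step 1: prey: 54+21-45=30; pred: 17+9-5=21
Step 2: prey: 30+12-31=11; pred: 21+6-6=21
Step 3: prey: 11+4-11=4; pred: 21+2-6=17
Step 4: prey: 4+1-3=2; pred: 17+0-5=12
Step 5: prey: 2+0-1=1; pred: 12+0-3=9
Step 6: prey: 1+0-0=1; pred: 9+0-2=7
Step 7: prey: 1+0-0=1; pred: 7+0-2=5
Step 8: prey: 1+0-0=1; pred: 5+0-1=4

Answer: 1 4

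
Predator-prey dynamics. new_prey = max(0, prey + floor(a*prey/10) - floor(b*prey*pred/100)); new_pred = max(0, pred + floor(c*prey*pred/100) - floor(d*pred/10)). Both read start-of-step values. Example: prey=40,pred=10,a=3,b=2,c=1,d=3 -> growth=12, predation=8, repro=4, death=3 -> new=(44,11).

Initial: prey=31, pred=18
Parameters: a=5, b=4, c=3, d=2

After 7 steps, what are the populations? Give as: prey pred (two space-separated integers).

Answer: 0 20

Derivation:
Step 1: prey: 31+15-22=24; pred: 18+16-3=31
Step 2: prey: 24+12-29=7; pred: 31+22-6=47
Step 3: prey: 7+3-13=0; pred: 47+9-9=47
Step 4: prey: 0+0-0=0; pred: 47+0-9=38
Step 5: prey: 0+0-0=0; pred: 38+0-7=31
Step 6: prey: 0+0-0=0; pred: 31+0-6=25
Step 7: prey: 0+0-0=0; pred: 25+0-5=20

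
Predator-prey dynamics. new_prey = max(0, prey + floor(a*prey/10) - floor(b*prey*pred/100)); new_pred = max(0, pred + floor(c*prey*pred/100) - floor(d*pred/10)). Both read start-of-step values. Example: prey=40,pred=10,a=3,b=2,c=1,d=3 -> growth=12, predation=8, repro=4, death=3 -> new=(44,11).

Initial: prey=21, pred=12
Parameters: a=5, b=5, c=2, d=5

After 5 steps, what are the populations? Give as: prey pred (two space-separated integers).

Answer: 24 5

Derivation:
Step 1: prey: 21+10-12=19; pred: 12+5-6=11
Step 2: prey: 19+9-10=18; pred: 11+4-5=10
Step 3: prey: 18+9-9=18; pred: 10+3-5=8
Step 4: prey: 18+9-7=20; pred: 8+2-4=6
Step 5: prey: 20+10-6=24; pred: 6+2-3=5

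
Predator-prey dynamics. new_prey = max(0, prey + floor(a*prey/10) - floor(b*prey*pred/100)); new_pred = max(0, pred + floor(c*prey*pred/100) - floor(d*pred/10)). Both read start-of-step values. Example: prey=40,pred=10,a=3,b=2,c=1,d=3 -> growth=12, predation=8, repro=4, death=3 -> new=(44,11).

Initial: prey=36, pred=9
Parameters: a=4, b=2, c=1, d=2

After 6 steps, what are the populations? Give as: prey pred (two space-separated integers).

Step 1: prey: 36+14-6=44; pred: 9+3-1=11
Step 2: prey: 44+17-9=52; pred: 11+4-2=13
Step 3: prey: 52+20-13=59; pred: 13+6-2=17
Step 4: prey: 59+23-20=62; pred: 17+10-3=24
Step 5: prey: 62+24-29=57; pred: 24+14-4=34
Step 6: prey: 57+22-38=41; pred: 34+19-6=47

Answer: 41 47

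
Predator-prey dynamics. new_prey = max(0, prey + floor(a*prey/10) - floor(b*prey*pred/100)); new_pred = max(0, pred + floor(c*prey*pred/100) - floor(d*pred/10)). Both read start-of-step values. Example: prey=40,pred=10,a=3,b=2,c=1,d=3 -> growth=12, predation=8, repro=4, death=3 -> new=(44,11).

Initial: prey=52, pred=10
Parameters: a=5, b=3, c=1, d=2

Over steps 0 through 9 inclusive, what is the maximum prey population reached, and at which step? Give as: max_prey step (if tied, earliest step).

Answer: 70 2

Derivation:
Step 1: prey: 52+26-15=63; pred: 10+5-2=13
Step 2: prey: 63+31-24=70; pred: 13+8-2=19
Step 3: prey: 70+35-39=66; pred: 19+13-3=29
Step 4: prey: 66+33-57=42; pred: 29+19-5=43
Step 5: prey: 42+21-54=9; pred: 43+18-8=53
Step 6: prey: 9+4-14=0; pred: 53+4-10=47
Step 7: prey: 0+0-0=0; pred: 47+0-9=38
Step 8: prey: 0+0-0=0; pred: 38+0-7=31
Step 9: prey: 0+0-0=0; pred: 31+0-6=25
Max prey = 70 at step 2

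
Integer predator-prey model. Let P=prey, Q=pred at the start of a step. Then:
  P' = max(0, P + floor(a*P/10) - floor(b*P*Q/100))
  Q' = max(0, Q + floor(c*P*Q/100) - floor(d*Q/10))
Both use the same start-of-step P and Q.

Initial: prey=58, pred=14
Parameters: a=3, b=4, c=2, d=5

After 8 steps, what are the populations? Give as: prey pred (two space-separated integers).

Step 1: prey: 58+17-32=43; pred: 14+16-7=23
Step 2: prey: 43+12-39=16; pred: 23+19-11=31
Step 3: prey: 16+4-19=1; pred: 31+9-15=25
Step 4: prey: 1+0-1=0; pred: 25+0-12=13
Step 5: prey: 0+0-0=0; pred: 13+0-6=7
Step 6: prey: 0+0-0=0; pred: 7+0-3=4
Step 7: prey: 0+0-0=0; pred: 4+0-2=2
Step 8: prey: 0+0-0=0; pred: 2+0-1=1

Answer: 0 1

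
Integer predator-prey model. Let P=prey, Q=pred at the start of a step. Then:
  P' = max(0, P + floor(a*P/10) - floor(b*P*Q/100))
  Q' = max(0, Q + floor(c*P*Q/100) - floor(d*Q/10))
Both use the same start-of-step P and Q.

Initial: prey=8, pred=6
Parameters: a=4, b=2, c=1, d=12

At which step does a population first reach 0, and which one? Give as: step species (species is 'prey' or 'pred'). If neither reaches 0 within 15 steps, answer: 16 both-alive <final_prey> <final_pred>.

Answer: 1 pred

Derivation:
Step 1: prey: 8+3-0=11; pred: 6+0-7=0
First extinction: pred at step 1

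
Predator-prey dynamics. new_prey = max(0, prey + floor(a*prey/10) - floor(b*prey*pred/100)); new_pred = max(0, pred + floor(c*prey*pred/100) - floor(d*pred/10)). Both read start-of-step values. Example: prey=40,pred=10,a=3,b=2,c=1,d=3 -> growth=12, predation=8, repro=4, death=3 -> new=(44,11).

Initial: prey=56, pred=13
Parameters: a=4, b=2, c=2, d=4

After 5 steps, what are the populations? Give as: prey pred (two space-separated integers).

Step 1: prey: 56+22-14=64; pred: 13+14-5=22
Step 2: prey: 64+25-28=61; pred: 22+28-8=42
Step 3: prey: 61+24-51=34; pred: 42+51-16=77
Step 4: prey: 34+13-52=0; pred: 77+52-30=99
Step 5: prey: 0+0-0=0; pred: 99+0-39=60

Answer: 0 60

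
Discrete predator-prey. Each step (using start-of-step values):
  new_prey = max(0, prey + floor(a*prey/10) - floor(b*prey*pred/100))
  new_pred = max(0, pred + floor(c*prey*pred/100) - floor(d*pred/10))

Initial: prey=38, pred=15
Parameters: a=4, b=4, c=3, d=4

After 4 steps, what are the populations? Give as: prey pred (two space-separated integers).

Step 1: prey: 38+15-22=31; pred: 15+17-6=26
Step 2: prey: 31+12-32=11; pred: 26+24-10=40
Step 3: prey: 11+4-17=0; pred: 40+13-16=37
Step 4: prey: 0+0-0=0; pred: 37+0-14=23

Answer: 0 23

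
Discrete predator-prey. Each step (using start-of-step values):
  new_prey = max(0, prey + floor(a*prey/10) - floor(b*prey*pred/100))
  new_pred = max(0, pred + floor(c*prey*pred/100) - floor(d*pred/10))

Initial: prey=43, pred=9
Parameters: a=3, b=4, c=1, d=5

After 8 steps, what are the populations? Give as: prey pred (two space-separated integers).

Step 1: prey: 43+12-15=40; pred: 9+3-4=8
Step 2: prey: 40+12-12=40; pred: 8+3-4=7
Step 3: prey: 40+12-11=41; pred: 7+2-3=6
Step 4: prey: 41+12-9=44; pred: 6+2-3=5
Step 5: prey: 44+13-8=49; pred: 5+2-2=5
Step 6: prey: 49+14-9=54; pred: 5+2-2=5
Step 7: prey: 54+16-10=60; pred: 5+2-2=5
Step 8: prey: 60+18-12=66; pred: 5+3-2=6

Answer: 66 6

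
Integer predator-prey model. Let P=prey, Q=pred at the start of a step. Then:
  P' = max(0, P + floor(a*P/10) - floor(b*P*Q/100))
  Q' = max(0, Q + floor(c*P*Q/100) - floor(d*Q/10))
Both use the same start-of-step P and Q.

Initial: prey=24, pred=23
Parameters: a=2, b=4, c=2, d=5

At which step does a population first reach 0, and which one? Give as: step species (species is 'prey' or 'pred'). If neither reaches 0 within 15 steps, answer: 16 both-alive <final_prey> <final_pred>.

Step 1: prey: 24+4-22=6; pred: 23+11-11=23
Step 2: prey: 6+1-5=2; pred: 23+2-11=14
Step 3: prey: 2+0-1=1; pred: 14+0-7=7
Step 4: prey: 1+0-0=1; pred: 7+0-3=4
Step 5: prey: 1+0-0=1; pred: 4+0-2=2
Step 6: prey: 1+0-0=1; pred: 2+0-1=1
Step 7: prey: 1+0-0=1; pred: 1+0-0=1
Steps 8-15: state stable at prey=1, pred=1 (no change)
No extinction within 15 steps

Answer: 16 both-alive 1 1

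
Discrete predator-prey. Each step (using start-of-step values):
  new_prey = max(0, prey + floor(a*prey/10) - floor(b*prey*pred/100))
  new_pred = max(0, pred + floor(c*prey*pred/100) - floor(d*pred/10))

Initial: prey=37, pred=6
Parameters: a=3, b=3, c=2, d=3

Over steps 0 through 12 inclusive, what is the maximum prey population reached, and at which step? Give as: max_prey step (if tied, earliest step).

Step 1: prey: 37+11-6=42; pred: 6+4-1=9
Step 2: prey: 42+12-11=43; pred: 9+7-2=14
Step 3: prey: 43+12-18=37; pred: 14+12-4=22
Step 4: prey: 37+11-24=24; pred: 22+16-6=32
Step 5: prey: 24+7-23=8; pred: 32+15-9=38
Step 6: prey: 8+2-9=1; pred: 38+6-11=33
Step 7: prey: 1+0-0=1; pred: 33+0-9=24
Step 8: prey: 1+0-0=1; pred: 24+0-7=17
Step 9: prey: 1+0-0=1; pred: 17+0-5=12
Step 10: prey: 1+0-0=1; pred: 12+0-3=9
Step 11: prey: 1+0-0=1; pred: 9+0-2=7
Step 12: prey: 1+0-0=1; pred: 7+0-2=5
Max prey = 43 at step 2

Answer: 43 2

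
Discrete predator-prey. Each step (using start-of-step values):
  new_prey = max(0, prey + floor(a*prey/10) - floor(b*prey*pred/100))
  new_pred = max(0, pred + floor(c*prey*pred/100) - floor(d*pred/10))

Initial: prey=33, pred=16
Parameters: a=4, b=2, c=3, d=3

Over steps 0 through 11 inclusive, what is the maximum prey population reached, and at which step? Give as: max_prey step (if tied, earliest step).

Answer: 36 1

Derivation:
Step 1: prey: 33+13-10=36; pred: 16+15-4=27
Step 2: prey: 36+14-19=31; pred: 27+29-8=48
Step 3: prey: 31+12-29=14; pred: 48+44-14=78
Step 4: prey: 14+5-21=0; pred: 78+32-23=87
Step 5: prey: 0+0-0=0; pred: 87+0-26=61
Step 6: prey: 0+0-0=0; pred: 61+0-18=43
Step 7: prey: 0+0-0=0; pred: 43+0-12=31
Step 8: prey: 0+0-0=0; pred: 31+0-9=22
Step 9: prey: 0+0-0=0; pred: 22+0-6=16
Step 10: prey: 0+0-0=0; pred: 16+0-4=12
Step 11: prey: 0+0-0=0; pred: 12+0-3=9
Max prey = 36 at step 1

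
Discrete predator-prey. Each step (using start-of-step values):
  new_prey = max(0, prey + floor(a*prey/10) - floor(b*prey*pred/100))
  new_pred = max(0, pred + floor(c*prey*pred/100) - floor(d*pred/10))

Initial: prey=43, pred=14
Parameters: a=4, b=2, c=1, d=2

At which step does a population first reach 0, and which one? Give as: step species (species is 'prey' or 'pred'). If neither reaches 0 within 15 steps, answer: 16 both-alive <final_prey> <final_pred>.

Step 1: prey: 43+17-12=48; pred: 14+6-2=18
Step 2: prey: 48+19-17=50; pred: 18+8-3=23
Step 3: prey: 50+20-23=47; pred: 23+11-4=30
Step 4: prey: 47+18-28=37; pred: 30+14-6=38
Step 5: prey: 37+14-28=23; pred: 38+14-7=45
Step 6: prey: 23+9-20=12; pred: 45+10-9=46
Step 7: prey: 12+4-11=5; pred: 46+5-9=42
Step 8: prey: 5+2-4=3; pred: 42+2-8=36
Step 9: prey: 3+1-2=2; pred: 36+1-7=30
Step 10: prey: 2+0-1=1; pred: 30+0-6=24
Step 11: prey: 1+0-0=1; pred: 24+0-4=20
Step 12: prey: 1+0-0=1; pred: 20+0-4=16
Step 13: prey: 1+0-0=1; pred: 16+0-3=13
Step 14: prey: 1+0-0=1; pred: 13+0-2=11
Step 15: prey: 1+0-0=1; pred: 11+0-2=9
No extinction within 15 steps

Answer: 16 both-alive 1 9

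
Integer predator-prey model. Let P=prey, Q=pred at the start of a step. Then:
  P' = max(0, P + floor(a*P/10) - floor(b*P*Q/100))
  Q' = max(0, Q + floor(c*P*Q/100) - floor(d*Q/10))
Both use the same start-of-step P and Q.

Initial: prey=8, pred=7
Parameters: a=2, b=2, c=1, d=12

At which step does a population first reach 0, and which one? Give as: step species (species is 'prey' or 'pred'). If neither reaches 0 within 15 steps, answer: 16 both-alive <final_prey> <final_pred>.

Step 1: prey: 8+1-1=8; pred: 7+0-8=0
First extinction: pred at step 1

Answer: 1 pred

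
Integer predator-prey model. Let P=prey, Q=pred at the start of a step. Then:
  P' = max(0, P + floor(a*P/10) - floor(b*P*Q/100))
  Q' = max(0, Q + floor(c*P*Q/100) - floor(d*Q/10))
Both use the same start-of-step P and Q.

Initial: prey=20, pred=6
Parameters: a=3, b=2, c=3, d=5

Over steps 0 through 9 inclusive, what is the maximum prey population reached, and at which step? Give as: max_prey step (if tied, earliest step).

Answer: 36 4

Derivation:
Step 1: prey: 20+6-2=24; pred: 6+3-3=6
Step 2: prey: 24+7-2=29; pred: 6+4-3=7
Step 3: prey: 29+8-4=33; pred: 7+6-3=10
Step 4: prey: 33+9-6=36; pred: 10+9-5=14
Step 5: prey: 36+10-10=36; pred: 14+15-7=22
Step 6: prey: 36+10-15=31; pred: 22+23-11=34
Step 7: prey: 31+9-21=19; pred: 34+31-17=48
Step 8: prey: 19+5-18=6; pred: 48+27-24=51
Step 9: prey: 6+1-6=1; pred: 51+9-25=35
Max prey = 36 at step 4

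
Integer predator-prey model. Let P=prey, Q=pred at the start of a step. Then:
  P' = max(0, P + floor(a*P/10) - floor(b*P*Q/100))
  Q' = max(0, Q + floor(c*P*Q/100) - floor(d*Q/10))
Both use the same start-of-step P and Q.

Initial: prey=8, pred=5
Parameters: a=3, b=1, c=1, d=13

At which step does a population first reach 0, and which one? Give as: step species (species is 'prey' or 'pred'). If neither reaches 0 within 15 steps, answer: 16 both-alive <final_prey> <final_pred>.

Step 1: prey: 8+2-0=10; pred: 5+0-6=0
First extinction: pred at step 1

Answer: 1 pred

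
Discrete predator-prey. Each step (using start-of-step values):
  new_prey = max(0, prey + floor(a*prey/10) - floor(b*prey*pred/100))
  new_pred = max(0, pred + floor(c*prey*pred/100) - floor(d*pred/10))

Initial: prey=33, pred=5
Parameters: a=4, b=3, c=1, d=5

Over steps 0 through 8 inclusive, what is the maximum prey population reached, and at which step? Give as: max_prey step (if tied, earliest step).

Answer: 169 7

Derivation:
Step 1: prey: 33+13-4=42; pred: 5+1-2=4
Step 2: prey: 42+16-5=53; pred: 4+1-2=3
Step 3: prey: 53+21-4=70; pred: 3+1-1=3
Step 4: prey: 70+28-6=92; pred: 3+2-1=4
Step 5: prey: 92+36-11=117; pred: 4+3-2=5
Step 6: prey: 117+46-17=146; pred: 5+5-2=8
Step 7: prey: 146+58-35=169; pred: 8+11-4=15
Step 8: prey: 169+67-76=160; pred: 15+25-7=33
Max prey = 169 at step 7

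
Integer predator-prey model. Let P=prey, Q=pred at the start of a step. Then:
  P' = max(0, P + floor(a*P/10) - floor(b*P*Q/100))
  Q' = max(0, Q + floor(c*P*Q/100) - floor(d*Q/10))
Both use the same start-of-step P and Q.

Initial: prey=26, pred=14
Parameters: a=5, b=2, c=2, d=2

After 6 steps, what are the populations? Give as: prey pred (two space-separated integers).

Answer: 0 72

Derivation:
Step 1: prey: 26+13-7=32; pred: 14+7-2=19
Step 2: prey: 32+16-12=36; pred: 19+12-3=28
Step 3: prey: 36+18-20=34; pred: 28+20-5=43
Step 4: prey: 34+17-29=22; pred: 43+29-8=64
Step 5: prey: 22+11-28=5; pred: 64+28-12=80
Step 6: prey: 5+2-8=0; pred: 80+8-16=72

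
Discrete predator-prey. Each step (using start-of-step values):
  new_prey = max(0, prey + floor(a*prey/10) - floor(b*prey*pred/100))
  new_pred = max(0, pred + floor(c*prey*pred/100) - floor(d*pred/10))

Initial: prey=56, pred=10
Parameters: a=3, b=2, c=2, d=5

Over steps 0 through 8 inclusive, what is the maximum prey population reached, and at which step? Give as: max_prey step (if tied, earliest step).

Answer: 61 1

Derivation:
Step 1: prey: 56+16-11=61; pred: 10+11-5=16
Step 2: prey: 61+18-19=60; pred: 16+19-8=27
Step 3: prey: 60+18-32=46; pred: 27+32-13=46
Step 4: prey: 46+13-42=17; pred: 46+42-23=65
Step 5: prey: 17+5-22=0; pred: 65+22-32=55
Step 6: prey: 0+0-0=0; pred: 55+0-27=28
Step 7: prey: 0+0-0=0; pred: 28+0-14=14
Step 8: prey: 0+0-0=0; pred: 14+0-7=7
Max prey = 61 at step 1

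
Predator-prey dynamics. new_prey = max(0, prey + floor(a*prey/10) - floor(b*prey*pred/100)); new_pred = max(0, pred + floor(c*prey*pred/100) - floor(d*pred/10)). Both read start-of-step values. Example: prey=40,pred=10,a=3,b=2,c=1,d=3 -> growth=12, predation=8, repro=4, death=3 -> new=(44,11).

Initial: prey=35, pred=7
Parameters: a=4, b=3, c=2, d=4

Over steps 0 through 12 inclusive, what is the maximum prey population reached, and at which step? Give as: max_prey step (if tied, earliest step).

Answer: 47 2

Derivation:
Step 1: prey: 35+14-7=42; pred: 7+4-2=9
Step 2: prey: 42+16-11=47; pred: 9+7-3=13
Step 3: prey: 47+18-18=47; pred: 13+12-5=20
Step 4: prey: 47+18-28=37; pred: 20+18-8=30
Step 5: prey: 37+14-33=18; pred: 30+22-12=40
Step 6: prey: 18+7-21=4; pred: 40+14-16=38
Step 7: prey: 4+1-4=1; pred: 38+3-15=26
Step 8: prey: 1+0-0=1; pred: 26+0-10=16
Step 9: prey: 1+0-0=1; pred: 16+0-6=10
Step 10: prey: 1+0-0=1; pred: 10+0-4=6
Step 11: prey: 1+0-0=1; pred: 6+0-2=4
Step 12: prey: 1+0-0=1; pred: 4+0-1=3
Max prey = 47 at step 2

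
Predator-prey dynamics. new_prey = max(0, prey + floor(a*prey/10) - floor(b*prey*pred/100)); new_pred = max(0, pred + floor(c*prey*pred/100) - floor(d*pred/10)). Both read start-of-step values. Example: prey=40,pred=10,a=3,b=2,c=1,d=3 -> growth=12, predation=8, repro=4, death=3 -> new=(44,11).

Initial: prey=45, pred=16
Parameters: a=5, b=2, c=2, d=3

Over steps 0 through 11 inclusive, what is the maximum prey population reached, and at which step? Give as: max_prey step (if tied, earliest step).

Answer: 53 1

Derivation:
Step 1: prey: 45+22-14=53; pred: 16+14-4=26
Step 2: prey: 53+26-27=52; pred: 26+27-7=46
Step 3: prey: 52+26-47=31; pred: 46+47-13=80
Step 4: prey: 31+15-49=0; pred: 80+49-24=105
Step 5: prey: 0+0-0=0; pred: 105+0-31=74
Step 6: prey: 0+0-0=0; pred: 74+0-22=52
Step 7: prey: 0+0-0=0; pred: 52+0-15=37
Step 8: prey: 0+0-0=0; pred: 37+0-11=26
Step 9: prey: 0+0-0=0; pred: 26+0-7=19
Step 10: prey: 0+0-0=0; pred: 19+0-5=14
Step 11: prey: 0+0-0=0; pred: 14+0-4=10
Max prey = 53 at step 1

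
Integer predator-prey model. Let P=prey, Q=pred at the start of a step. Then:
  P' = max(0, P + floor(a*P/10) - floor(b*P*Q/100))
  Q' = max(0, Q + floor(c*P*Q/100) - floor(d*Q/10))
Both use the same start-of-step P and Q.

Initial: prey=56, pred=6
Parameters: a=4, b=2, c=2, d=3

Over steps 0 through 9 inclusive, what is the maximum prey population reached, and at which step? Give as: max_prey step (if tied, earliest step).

Step 1: prey: 56+22-6=72; pred: 6+6-1=11
Step 2: prey: 72+28-15=85; pred: 11+15-3=23
Step 3: prey: 85+34-39=80; pred: 23+39-6=56
Step 4: prey: 80+32-89=23; pred: 56+89-16=129
Step 5: prey: 23+9-59=0; pred: 129+59-38=150
Step 6: prey: 0+0-0=0; pred: 150+0-45=105
Step 7: prey: 0+0-0=0; pred: 105+0-31=74
Step 8: prey: 0+0-0=0; pred: 74+0-22=52
Step 9: prey: 0+0-0=0; pred: 52+0-15=37
Max prey = 85 at step 2

Answer: 85 2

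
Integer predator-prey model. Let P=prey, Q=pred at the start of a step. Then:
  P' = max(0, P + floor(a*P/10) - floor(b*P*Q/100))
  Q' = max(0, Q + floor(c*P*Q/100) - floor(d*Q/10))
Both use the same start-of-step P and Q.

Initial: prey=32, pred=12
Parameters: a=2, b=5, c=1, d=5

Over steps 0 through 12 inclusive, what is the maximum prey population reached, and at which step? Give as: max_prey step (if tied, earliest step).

Answer: 38 12

Derivation:
Step 1: prey: 32+6-19=19; pred: 12+3-6=9
Step 2: prey: 19+3-8=14; pred: 9+1-4=6
Step 3: prey: 14+2-4=12; pred: 6+0-3=3
Step 4: prey: 12+2-1=13; pred: 3+0-1=2
Step 5: prey: 13+2-1=14; pred: 2+0-1=1
Step 6: prey: 14+2-0=16; pred: 1+0-0=1
Step 7: prey: 16+3-0=19; pred: 1+0-0=1
Step 8: prey: 19+3-0=22; pred: 1+0-0=1
Step 9: prey: 22+4-1=25; pred: 1+0-0=1
Step 10: prey: 25+5-1=29; pred: 1+0-0=1
Step 11: prey: 29+5-1=33; pred: 1+0-0=1
Step 12: prey: 33+6-1=38; pred: 1+0-0=1
Max prey = 38 at step 12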